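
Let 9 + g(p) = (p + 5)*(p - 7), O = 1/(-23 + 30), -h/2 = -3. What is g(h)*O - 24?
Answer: -188/7 ≈ -26.857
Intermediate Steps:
h = 6 (h = -2*(-3) = 6)
O = ⅐ (O = 1/7 = ⅐ ≈ 0.14286)
g(p) = -9 + (-7 + p)*(5 + p) (g(p) = -9 + (p + 5)*(p - 7) = -9 + (5 + p)*(-7 + p) = -9 + (-7 + p)*(5 + p))
g(h)*O - 24 = (-44 + 6² - 2*6)*(⅐) - 24 = (-44 + 36 - 12)*(⅐) - 24 = -20*⅐ - 24 = -20/7 - 24 = -188/7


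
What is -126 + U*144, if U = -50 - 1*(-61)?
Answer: 1458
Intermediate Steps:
U = 11 (U = -50 + 61 = 11)
-126 + U*144 = -126 + 11*144 = -126 + 1584 = 1458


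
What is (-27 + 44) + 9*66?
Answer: 611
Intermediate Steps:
(-27 + 44) + 9*66 = 17 + 594 = 611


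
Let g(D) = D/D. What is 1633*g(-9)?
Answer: 1633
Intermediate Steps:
g(D) = 1
1633*g(-9) = 1633*1 = 1633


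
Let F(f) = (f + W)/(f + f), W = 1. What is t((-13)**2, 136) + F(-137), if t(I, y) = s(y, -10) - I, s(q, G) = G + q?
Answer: -5823/137 ≈ -42.504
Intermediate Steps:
t(I, y) = -10 + y - I (t(I, y) = (-10 + y) - I = -10 + y - I)
F(f) = (1 + f)/(2*f) (F(f) = (f + 1)/(f + f) = (1 + f)/((2*f)) = (1 + f)*(1/(2*f)) = (1 + f)/(2*f))
t((-13)**2, 136) + F(-137) = (-10 + 136 - 1*(-13)**2) + (1/2)*(1 - 137)/(-137) = (-10 + 136 - 1*169) + (1/2)*(-1/137)*(-136) = (-10 + 136 - 169) + 68/137 = -43 + 68/137 = -5823/137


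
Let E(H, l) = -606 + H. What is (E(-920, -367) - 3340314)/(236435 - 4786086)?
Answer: 3341840/4549651 ≈ 0.73453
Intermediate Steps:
(E(-920, -367) - 3340314)/(236435 - 4786086) = ((-606 - 920) - 3340314)/(236435 - 4786086) = (-1526 - 3340314)/(-4549651) = -3341840*(-1/4549651) = 3341840/4549651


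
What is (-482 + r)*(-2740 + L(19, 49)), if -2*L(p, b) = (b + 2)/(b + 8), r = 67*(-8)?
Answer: 53005733/19 ≈ 2.7898e+6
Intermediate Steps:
r = -536
L(p, b) = -(2 + b)/(2*(8 + b)) (L(p, b) = -(b + 2)/(2*(b + 8)) = -(2 + b)/(2*(8 + b)))
(-482 + r)*(-2740 + L(19, 49)) = (-482 - 536)*(-2740 + (-2 - 1*49)/(2*(8 + 49))) = -1018*(-2740 + (1/2)*(-2 - 49)/57) = -1018*(-2740 + (1/2)*(1/57)*(-51)) = -1018*(-2740 - 17/38) = -1018*(-104137/38) = 53005733/19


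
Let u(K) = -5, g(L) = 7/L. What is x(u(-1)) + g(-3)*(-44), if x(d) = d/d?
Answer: 311/3 ≈ 103.67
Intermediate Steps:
x(d) = 1
x(u(-1)) + g(-3)*(-44) = 1 + (7/(-3))*(-44) = 1 + (7*(-1/3))*(-44) = 1 - 7/3*(-44) = 1 + 308/3 = 311/3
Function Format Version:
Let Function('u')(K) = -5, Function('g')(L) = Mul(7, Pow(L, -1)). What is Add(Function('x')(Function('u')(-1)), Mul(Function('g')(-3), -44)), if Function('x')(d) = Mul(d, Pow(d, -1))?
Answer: Rational(311, 3) ≈ 103.67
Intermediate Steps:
Function('x')(d) = 1
Add(Function('x')(Function('u')(-1)), Mul(Function('g')(-3), -44)) = Add(1, Mul(Mul(7, Pow(-3, -1)), -44)) = Add(1, Mul(Mul(7, Rational(-1, 3)), -44)) = Add(1, Mul(Rational(-7, 3), -44)) = Add(1, Rational(308, 3)) = Rational(311, 3)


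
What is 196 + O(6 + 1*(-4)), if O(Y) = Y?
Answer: 198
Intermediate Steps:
196 + O(6 + 1*(-4)) = 196 + (6 + 1*(-4)) = 196 + (6 - 4) = 196 + 2 = 198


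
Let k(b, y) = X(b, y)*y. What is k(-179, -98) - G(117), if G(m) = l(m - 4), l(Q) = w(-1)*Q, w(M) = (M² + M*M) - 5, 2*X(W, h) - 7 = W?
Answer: 8767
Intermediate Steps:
X(W, h) = 7/2 + W/2
w(M) = -5 + 2*M² (w(M) = (M² + M²) - 5 = 2*M² - 5 = -5 + 2*M²)
l(Q) = -3*Q (l(Q) = (-5 + 2*(-1)²)*Q = (-5 + 2*1)*Q = (-5 + 2)*Q = -3*Q)
G(m) = 12 - 3*m (G(m) = -3*(m - 4) = -3*(-4 + m) = 12 - 3*m)
k(b, y) = y*(7/2 + b/2) (k(b, y) = (7/2 + b/2)*y = y*(7/2 + b/2))
k(-179, -98) - G(117) = (½)*(-98)*(7 - 179) - (12 - 3*117) = (½)*(-98)*(-172) - (12 - 351) = 8428 - 1*(-339) = 8428 + 339 = 8767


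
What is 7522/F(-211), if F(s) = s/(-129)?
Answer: 970338/211 ≈ 4598.8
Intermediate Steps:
F(s) = -s/129 (F(s) = s*(-1/129) = -s/129)
7522/F(-211) = 7522/((-1/129*(-211))) = 7522/(211/129) = 7522*(129/211) = 970338/211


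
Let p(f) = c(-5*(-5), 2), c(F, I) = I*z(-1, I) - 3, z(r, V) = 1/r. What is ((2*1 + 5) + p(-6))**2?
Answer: 4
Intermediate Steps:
c(F, I) = -3 - I (c(F, I) = I/(-1) - 3 = I*(-1) - 3 = -I - 3 = -3 - I)
p(f) = -5 (p(f) = -3 - 1*2 = -3 - 2 = -5)
((2*1 + 5) + p(-6))**2 = ((2*1 + 5) - 5)**2 = ((2 + 5) - 5)**2 = (7 - 5)**2 = 2**2 = 4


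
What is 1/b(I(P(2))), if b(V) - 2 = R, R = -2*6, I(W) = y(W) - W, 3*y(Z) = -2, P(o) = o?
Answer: -⅒ ≈ -0.10000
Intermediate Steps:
y(Z) = -⅔ (y(Z) = (⅓)*(-2) = -⅔)
I(W) = -⅔ - W
R = -12
b(V) = -10 (b(V) = 2 - 12 = -10)
1/b(I(P(2))) = 1/(-10) = -⅒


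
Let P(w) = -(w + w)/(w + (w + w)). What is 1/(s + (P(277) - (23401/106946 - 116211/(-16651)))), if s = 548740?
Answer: 763181934/418782452267351 ≈ 1.8224e-6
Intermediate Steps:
P(w) = -⅔ (P(w) = -2*w/(w + 2*w) = -2*w/(3*w) = -2*w*1/(3*w) = -1*⅔ = -⅔)
1/(s + (P(277) - (23401/106946 - 116211/(-16651)))) = 1/(548740 + (-⅔ - (23401/106946 - 116211/(-16651)))) = 1/(548740 + (-⅔ - (23401*(1/106946) - 116211*(-1/16651)))) = 1/(548740 + (-⅔ - (3343/15278 + 116211/16651))) = 1/(548740 + (-⅔ - 1*1831135951/254393978)) = 1/(548740 + (-⅔ - 1831135951/254393978)) = 1/(548740 - 6002195809/763181934) = 1/(418782452267351/763181934) = 763181934/418782452267351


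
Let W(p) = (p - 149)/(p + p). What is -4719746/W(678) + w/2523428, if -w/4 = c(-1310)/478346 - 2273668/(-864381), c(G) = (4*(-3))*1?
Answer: -834692682232147208840410078/68992830309615809289 ≈ -1.2098e+7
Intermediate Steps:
c(G) = -12 (c(G) = -12*1 = -12)
w = -2175179241112/206736596913 (w = -4*(-12/478346 - 2273668/(-864381)) = -4*(-12*1/478346 - 2273668*(-1/864381)) = -4*(-6/239173 + 2273668/864381) = -4*543794810278/206736596913 = -2175179241112/206736596913 ≈ -10.521)
W(p) = (-149 + p)/(2*p) (W(p) = (-149 + p)/((2*p)) = (-149 + p)*(1/(2*p)) = (-149 + p)/(2*p))
-4719746/W(678) + w/2523428 = -4719746*1356/(-149 + 678) - 2175179241112/206736596913/2523428 = -4719746/((½)*(1/678)*529) - 2175179241112/206736596913*1/2523428 = -4719746/529/1356 - 543794810278/130421229318744441 = -4719746*1356/529 - 543794810278/130421229318744441 = -6399975576/529 - 543794810278/130421229318744441 = -834692682232147208840410078/68992830309615809289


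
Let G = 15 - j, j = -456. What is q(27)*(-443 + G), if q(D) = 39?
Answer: 1092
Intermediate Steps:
G = 471 (G = 15 - 1*(-456) = 15 + 456 = 471)
q(27)*(-443 + G) = 39*(-443 + 471) = 39*28 = 1092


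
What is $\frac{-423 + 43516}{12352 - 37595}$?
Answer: $- \frac{43093}{25243} \approx -1.7071$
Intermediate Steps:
$\frac{-423 + 43516}{12352 - 37595} = \frac{43093}{-25243} = 43093 \left(- \frac{1}{25243}\right) = - \frac{43093}{25243}$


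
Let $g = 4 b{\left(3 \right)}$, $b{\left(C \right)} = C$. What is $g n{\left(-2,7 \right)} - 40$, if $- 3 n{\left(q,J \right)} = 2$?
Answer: $-48$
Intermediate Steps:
$n{\left(q,J \right)} = - \frac{2}{3}$ ($n{\left(q,J \right)} = \left(- \frac{1}{3}\right) 2 = - \frac{2}{3}$)
$g = 12$ ($g = 4 \cdot 3 = 12$)
$g n{\left(-2,7 \right)} - 40 = 12 \left(- \frac{2}{3}\right) - 40 = -8 - 40 = -48$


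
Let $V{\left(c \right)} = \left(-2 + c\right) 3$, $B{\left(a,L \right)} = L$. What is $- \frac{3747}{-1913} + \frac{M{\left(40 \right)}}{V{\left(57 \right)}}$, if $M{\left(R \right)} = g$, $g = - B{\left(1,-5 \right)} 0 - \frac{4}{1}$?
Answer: $\frac{610603}{315645} \approx 1.9345$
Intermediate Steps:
$V{\left(c \right)} = -6 + 3 c$
$g = -4$ ($g = \left(-1\right) \left(-5\right) 0 - \frac{4}{1} = 5 \cdot 0 - 4 = 0 - 4 = -4$)
$M{\left(R \right)} = -4$
$- \frac{3747}{-1913} + \frac{M{\left(40 \right)}}{V{\left(57 \right)}} = - \frac{3747}{-1913} - \frac{4}{-6 + 3 \cdot 57} = \left(-3747\right) \left(- \frac{1}{1913}\right) - \frac{4}{-6 + 171} = \frac{3747}{1913} - \frac{4}{165} = \frac{610603}{315645}$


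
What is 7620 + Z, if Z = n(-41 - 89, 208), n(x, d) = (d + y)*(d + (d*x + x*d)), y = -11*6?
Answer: -7642204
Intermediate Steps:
y = -66
n(x, d) = (-66 + d)*(d + 2*d*x) (n(x, d) = (d - 66)*(d + (d*x + x*d)) = (-66 + d)*(d + (d*x + d*x)) = (-66 + d)*(d + 2*d*x))
Z = -7649824 (Z = 208*(-66 + 208 - 132*(-41 - 89) + 2*208*(-41 - 89)) = 208*(-66 + 208 - 132*(-130) + 2*208*(-130)) = 208*(-66 + 208 + 17160 - 54080) = 208*(-36778) = -7649824)
7620 + Z = 7620 - 7649824 = -7642204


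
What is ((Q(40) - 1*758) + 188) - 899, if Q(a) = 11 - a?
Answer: -1498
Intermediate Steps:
((Q(40) - 1*758) + 188) - 899 = (((11 - 1*40) - 1*758) + 188) - 899 = (((11 - 40) - 758) + 188) - 899 = ((-29 - 758) + 188) - 899 = (-787 + 188) - 899 = -599 - 899 = -1498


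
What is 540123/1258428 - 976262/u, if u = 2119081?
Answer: -27997016391/888903621556 ≈ -0.031496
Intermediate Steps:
540123/1258428 - 976262/u = 540123/1258428 - 976262/2119081 = 540123*(1/1258428) - 976262*1/2119081 = 180041/419476 - 976262/2119081 = -27997016391/888903621556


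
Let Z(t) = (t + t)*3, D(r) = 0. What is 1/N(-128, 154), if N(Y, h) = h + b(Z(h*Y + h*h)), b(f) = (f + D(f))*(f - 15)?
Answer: 1/576792370 ≈ 1.7337e-9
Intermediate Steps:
Z(t) = 6*t (Z(t) = (2*t)*3 = 6*t)
b(f) = f*(-15 + f) (b(f) = (f + 0)*(f - 15) = f*(-15 + f))
N(Y, h) = h + (6*h² + 6*Y*h)*(-15 + 6*h² + 6*Y*h) (N(Y, h) = h + (6*(h*Y + h*h))*(-15 + 6*(h*Y + h*h)) = h + (6*(Y*h + h²))*(-15 + 6*(Y*h + h²)) = h + (6*(h² + Y*h))*(-15 + 6*(h² + Y*h)) = h + (6*h² + 6*Y*h)*(-15 + (6*h² + 6*Y*h)) = h + (6*h² + 6*Y*h)*(-15 + 6*h² + 6*Y*h))
1/N(-128, 154) = 1/(154*(1 - 90*(-128) - 90*154 + 36*154*(-128 + 154)²)) = 1/(154*(1 + 11520 - 13860 + 36*154*26²)) = 1/(154*(1 + 11520 - 13860 + 36*154*676)) = 1/(154*(1 + 11520 - 13860 + 3747744)) = 1/(154*3745405) = 1/576792370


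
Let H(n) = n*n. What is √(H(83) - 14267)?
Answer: I*√7378 ≈ 85.895*I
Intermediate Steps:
H(n) = n²
√(H(83) - 14267) = √(83² - 14267) = √(6889 - 14267) = √(-7378) = I*√7378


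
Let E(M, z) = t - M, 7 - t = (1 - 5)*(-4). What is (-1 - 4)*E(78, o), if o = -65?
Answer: 435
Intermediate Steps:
t = -9 (t = 7 - (1 - 5)*(-4) = 7 - (-4)*(-4) = 7 - 1*16 = 7 - 16 = -9)
E(M, z) = -9 - M
(-1 - 4)*E(78, o) = (-1 - 4)*(-9 - 1*78) = -5*(-9 - 78) = -5*(-87) = 435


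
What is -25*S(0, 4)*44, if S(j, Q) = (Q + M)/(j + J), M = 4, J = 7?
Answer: -8800/7 ≈ -1257.1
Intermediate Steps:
S(j, Q) = (4 + Q)/(7 + j) (S(j, Q) = (Q + 4)/(j + 7) = (4 + Q)/(7 + j))
-25*S(0, 4)*44 = -25*(4 + 4)/(7 + 0)*44 = -25*8/7*44 = -200/7*44 = -8800/7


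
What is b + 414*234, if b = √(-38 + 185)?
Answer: 96876 + 7*√3 ≈ 96888.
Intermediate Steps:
b = 7*√3 (b = √147 = 7*√3 ≈ 12.124)
b + 414*234 = 7*√3 + 414*234 = 7*√3 + 96876 = 96876 + 7*√3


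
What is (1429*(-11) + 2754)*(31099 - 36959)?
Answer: 75974900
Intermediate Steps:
(1429*(-11) + 2754)*(31099 - 36959) = (-15719 + 2754)*(-5860) = -12965*(-5860) = 75974900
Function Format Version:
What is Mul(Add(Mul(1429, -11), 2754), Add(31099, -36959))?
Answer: 75974900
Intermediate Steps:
Mul(Add(Mul(1429, -11), 2754), Add(31099, -36959)) = Mul(Add(-15719, 2754), -5860) = Mul(-12965, -5860) = 75974900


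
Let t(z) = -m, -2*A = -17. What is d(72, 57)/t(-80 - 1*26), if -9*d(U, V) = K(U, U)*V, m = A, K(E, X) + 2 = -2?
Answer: -152/51 ≈ -2.9804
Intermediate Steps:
A = 17/2 (A = -½*(-17) = 17/2 ≈ 8.5000)
K(E, X) = -4 (K(E, X) = -2 - 2 = -4)
m = 17/2 ≈ 8.5000
d(U, V) = 4*V/9 (d(U, V) = -(-4)*V/9 = 4*V/9)
t(z) = -17/2 (t(z) = -1*17/2 = -17/2)
d(72, 57)/t(-80 - 1*26) = ((4/9)*57)/(-17/2) = (76/3)*(-2/17) = -152/51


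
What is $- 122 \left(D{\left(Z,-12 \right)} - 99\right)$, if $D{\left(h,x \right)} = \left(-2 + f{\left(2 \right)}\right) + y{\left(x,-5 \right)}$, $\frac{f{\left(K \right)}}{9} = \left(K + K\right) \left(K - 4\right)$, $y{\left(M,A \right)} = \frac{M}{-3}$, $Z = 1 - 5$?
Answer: $20618$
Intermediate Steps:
$Z = -4$ ($Z = 1 - 5 = -4$)
$y{\left(M,A \right)} = - \frac{M}{3}$ ($y{\left(M,A \right)} = M \left(- \frac{1}{3}\right) = - \frac{M}{3}$)
$f{\left(K \right)} = 18 K \left(-4 + K\right)$ ($f{\left(K \right)} = 9 \left(K + K\right) \left(K - 4\right) = 9 \cdot 2 K \left(-4 + K\right) = 18 K \left(-4 + K\right)$)
$D{\left(h,x \right)} = -74 - \frac{x}{3}$ ($D{\left(h,x \right)} = \left(-2 + 18 \cdot 2 \left(-4 + 2\right)\right) - \frac{x}{3} = \left(-2 + 18 \cdot 2 \left(-2\right)\right) - \frac{x}{3} = \left(-2 - 72\right) - \frac{x}{3} = -74 - \frac{x}{3}$)
$- 122 \left(D{\left(Z,-12 \right)} - 99\right) = - 122 \left(\left(-74 - -4\right) - 99\right) = - 122 \left(\left(-74 + 4\right) - 99\right) = - 122 \left(-70 - 99\right) = \left(-122\right) \left(-169\right) = 20618$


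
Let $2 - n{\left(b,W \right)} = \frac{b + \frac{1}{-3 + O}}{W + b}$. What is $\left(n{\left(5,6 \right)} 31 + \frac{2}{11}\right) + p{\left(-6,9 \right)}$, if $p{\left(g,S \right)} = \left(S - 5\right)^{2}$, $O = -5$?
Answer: $\frac{5671}{88} \approx 64.443$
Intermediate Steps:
$p{\left(g,S \right)} = \left(-5 + S\right)^{2}$
$n{\left(b,W \right)} = 2 - \frac{- \frac{1}{8} + b}{W + b}$ ($n{\left(b,W \right)} = 2 - \frac{b + \frac{1}{-3 - 5}}{W + b} = 2 - \frac{b + \frac{1}{-8}}{W + b} = 2 - \frac{b - \frac{1}{8}}{W + b} = 2 - \frac{- \frac{1}{8} + b}{W + b}$)
$\left(n{\left(5,6 \right)} 31 + \frac{2}{11}\right) + p{\left(-6,9 \right)} = \left(\frac{\frac{1}{8} + 5 + 2 \cdot 6}{6 + 5} \cdot 31 + \frac{2}{11}\right) + \left(-5 + 9\right)^{2} = \left(\frac{\frac{1}{8} + 5 + 12}{11} \cdot 31 + 2 \cdot \frac{1}{11}\right) + 4^{2} = \left(\frac{1}{11} \cdot \frac{137}{8} \cdot 31 + \frac{2}{11}\right) + 16 = \left(\frac{137}{88} \cdot 31 + \frac{2}{11}\right) + 16 = \left(\frac{4247}{88} + \frac{2}{11}\right) + 16 = \frac{4263}{88} + 16 = \frac{5671}{88}$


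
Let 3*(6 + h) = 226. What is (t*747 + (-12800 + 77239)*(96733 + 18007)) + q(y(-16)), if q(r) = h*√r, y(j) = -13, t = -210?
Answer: 7393573990 + 208*I*√13/3 ≈ 7.3936e+9 + 249.98*I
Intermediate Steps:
h = 208/3 (h = -6 + (⅓)*226 = -6 + 226/3 = 208/3 ≈ 69.333)
q(r) = 208*√r/3
(t*747 + (-12800 + 77239)*(96733 + 18007)) + q(y(-16)) = (-210*747 + (-12800 + 77239)*(96733 + 18007)) + 208*√(-13)/3 = (-156870 + 64439*114740) + 208*(I*√13)/3 = (-156870 + 7393730860) + 208*I*√13/3 = 7393573990 + 208*I*√13/3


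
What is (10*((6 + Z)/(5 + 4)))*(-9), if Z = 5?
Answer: -110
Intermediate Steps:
(10*((6 + Z)/(5 + 4)))*(-9) = (10*((6 + 5)/(5 + 4)))*(-9) = (10*(11/9))*(-9) = (110/9)*(-9) = -110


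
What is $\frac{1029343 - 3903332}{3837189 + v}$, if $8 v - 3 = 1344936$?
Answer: $- \frac{22991912}{32042451} \approx -0.71755$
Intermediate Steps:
$v = \frac{1344939}{8}$ ($v = \frac{3}{8} + \frac{1}{8} \cdot 1344936 = \frac{3}{8} + 168117 = \frac{1344939}{8} \approx 1.6812 \cdot 10^{5}$)
$\frac{1029343 - 3903332}{3837189 + v} = \frac{1029343 - 3903332}{3837189 + \frac{1344939}{8}} = \frac{1029343 - 3903332}{\frac{32042451}{8}} = \left(1029343 - 3903332\right) \frac{8}{32042451} = \left(-2873989\right) \frac{8}{32042451} = - \frac{22991912}{32042451}$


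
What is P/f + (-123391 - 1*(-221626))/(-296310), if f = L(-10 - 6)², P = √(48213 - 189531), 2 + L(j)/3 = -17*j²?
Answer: -6549/19754 + I*√15702/56871948 ≈ -0.33153 + 2.2033e-6*I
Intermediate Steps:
L(j) = -6 - 51*j² (L(j) = -6 + 3*(-17*j²) = -6 - 51*j²)
P = 3*I*√15702 (P = √(-141318) = 3*I*√15702 ≈ 375.92*I)
f = 170615844 (f = (-6 - 51*(-10 - 6)²)² = (-6 - 51*(-16)²)² = (-6 - 51*256)² = (-6 - 13056)² = (-13062)² = 170615844)
P/f + (-123391 - 1*(-221626))/(-296310) = (3*I*√15702)/170615844 + (-123391 - 1*(-221626))/(-296310) = (3*I*√15702)*(1/170615844) + (-123391 + 221626)*(-1/296310) = I*√15702/56871948 + 98235*(-1/296310) = I*√15702/56871948 - 6549/19754 = -6549/19754 + I*√15702/56871948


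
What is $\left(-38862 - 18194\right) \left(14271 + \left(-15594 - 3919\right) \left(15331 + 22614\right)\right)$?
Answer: $42244634062784$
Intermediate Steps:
$\left(-38862 - 18194\right) \left(14271 + \left(-15594 - 3919\right) \left(15331 + 22614\right)\right) = \left(-38862 - 18194\right) \left(14271 - 740420785\right) = - 57056 \left(14271 - 740420785\right) = \left(-57056\right) \left(-740406514\right) = 42244634062784$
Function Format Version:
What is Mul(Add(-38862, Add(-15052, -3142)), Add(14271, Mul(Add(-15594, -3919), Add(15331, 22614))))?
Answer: 42244634062784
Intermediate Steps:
Mul(Add(-38862, Add(-15052, -3142)), Add(14271, Mul(Add(-15594, -3919), Add(15331, 22614)))) = Mul(Add(-38862, -18194), Add(14271, Mul(-19513, 37945))) = Mul(-57056, Add(14271, -740420785)) = Mul(-57056, -740406514) = 42244634062784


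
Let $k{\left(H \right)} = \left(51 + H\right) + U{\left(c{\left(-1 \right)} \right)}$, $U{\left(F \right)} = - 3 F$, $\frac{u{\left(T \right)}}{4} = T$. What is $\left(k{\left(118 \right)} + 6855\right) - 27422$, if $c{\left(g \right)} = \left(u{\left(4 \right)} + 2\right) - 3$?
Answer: $-20443$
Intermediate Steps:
$u{\left(T \right)} = 4 T$
$c{\left(g \right)} = 15$ ($c{\left(g \right)} = \left(4 \cdot 4 + 2\right) - 3 = \left(16 + 2\right) - 3 = 18 - 3 = 15$)
$k{\left(H \right)} = 6 + H$ ($k{\left(H \right)} = \left(51 + H\right) - 45 = 6 + H$)
$\left(k{\left(118 \right)} + 6855\right) - 27422 = \left(\left(6 + 118\right) + 6855\right) - 27422 = \left(124 + 6855\right) - 27422 = 6979 - 27422 = -20443$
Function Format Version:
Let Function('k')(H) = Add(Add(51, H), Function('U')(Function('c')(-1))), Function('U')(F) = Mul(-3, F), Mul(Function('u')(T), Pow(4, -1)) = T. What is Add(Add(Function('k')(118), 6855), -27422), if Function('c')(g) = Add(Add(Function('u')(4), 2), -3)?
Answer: -20443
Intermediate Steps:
Function('u')(T) = Mul(4, T)
Function('c')(g) = 15 (Function('c')(g) = Add(Add(Mul(4, 4), 2), -3) = Add(Add(16, 2), -3) = Add(18, -3) = 15)
Function('k')(H) = Add(6, H) (Function('k')(H) = Add(Add(51, H), Mul(-3, 15)) = Add(Add(51, H), -45) = Add(6, H))
Add(Add(Function('k')(118), 6855), -27422) = Add(Add(Add(6, 118), 6855), -27422) = Add(Add(124, 6855), -27422) = Add(6979, -27422) = -20443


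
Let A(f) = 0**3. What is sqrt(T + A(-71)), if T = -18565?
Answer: I*sqrt(18565) ≈ 136.25*I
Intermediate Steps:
A(f) = 0
sqrt(T + A(-71)) = sqrt(-18565 + 0) = sqrt(-18565) = I*sqrt(18565)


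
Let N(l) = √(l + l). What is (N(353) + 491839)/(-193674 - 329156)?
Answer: -491839/522830 - √706/522830 ≈ -0.94077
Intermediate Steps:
N(l) = √2*√l (N(l) = √(2*l) = √2*√l)
(N(353) + 491839)/(-193674 - 329156) = (√2*√353 + 491839)/(-193674 - 329156) = (√706 + 491839)/(-522830) = (491839 + √706)*(-1/522830) = -491839/522830 - √706/522830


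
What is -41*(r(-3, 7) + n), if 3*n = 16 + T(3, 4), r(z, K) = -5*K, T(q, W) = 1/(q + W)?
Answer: 25502/21 ≈ 1214.4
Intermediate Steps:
T(q, W) = 1/(W + q)
n = 113/21 (n = (16 + 1/(4 + 3))/3 = (16 + 1/7)/3 = (1/3)*(113/7) = 113/21 ≈ 5.3810)
-41*(r(-3, 7) + n) = -41*(-5*7 + 113/21) = -41*(-35 + 113/21) = -41*(-622/21) = 25502/21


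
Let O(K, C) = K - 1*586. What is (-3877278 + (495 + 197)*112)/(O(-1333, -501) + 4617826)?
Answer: -3799774/4615907 ≈ -0.82319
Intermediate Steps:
O(K, C) = -586 + K (O(K, C) = K - 586 = -586 + K)
(-3877278 + (495 + 197)*112)/(O(-1333, -501) + 4617826) = (-3877278 + (495 + 197)*112)/((-586 - 1333) + 4617826) = (-3877278 + 692*112)/(-1919 + 4617826) = (-3877278 + 77504)/4615907 = -3799774*1/4615907 = -3799774/4615907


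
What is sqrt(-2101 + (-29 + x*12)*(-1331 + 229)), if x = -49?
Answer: sqrt(677833) ≈ 823.31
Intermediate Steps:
sqrt(-2101 + (-29 + x*12)*(-1331 + 229)) = sqrt(-2101 + (-29 - 49*12)*(-1331 + 229)) = sqrt(-2101 + (-29 - 588)*(-1102)) = sqrt(-2101 - 617*(-1102)) = sqrt(-2101 + 679934) = sqrt(677833)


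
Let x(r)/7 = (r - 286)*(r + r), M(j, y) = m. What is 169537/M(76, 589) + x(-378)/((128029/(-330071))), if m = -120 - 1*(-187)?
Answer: -77687073592643/8577943 ≈ -9.0566e+6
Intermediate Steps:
m = 67 (m = -120 + 187 = 67)
M(j, y) = 67
x(r) = 14*r*(-286 + r) (x(r) = 7*((r - 286)*(r + r)) = 7*((-286 + r)*(2*r)) = 7*(2*r*(-286 + r)) = 14*r*(-286 + r))
169537/M(76, 589) + x(-378)/((128029/(-330071))) = 169537/67 + (14*(-378)*(-286 - 378))/((128029/(-330071))) = 169537*(1/67) + (14*(-378)*(-664))/((128029*(-1/330071))) = 169537/67 + 3513888/(-128029/330071) = 169537/67 + 3513888*(-330071/128029) = 169537/67 - 1159832526048/128029 = -77687073592643/8577943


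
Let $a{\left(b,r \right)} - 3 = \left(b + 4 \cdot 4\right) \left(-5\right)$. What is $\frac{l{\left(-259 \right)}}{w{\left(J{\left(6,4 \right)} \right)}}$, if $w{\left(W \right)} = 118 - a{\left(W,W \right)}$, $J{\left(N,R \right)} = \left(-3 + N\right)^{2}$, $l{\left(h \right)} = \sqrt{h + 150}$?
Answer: $\frac{i \sqrt{109}}{240} \approx 0.043501 i$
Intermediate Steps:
$a{\left(b,r \right)} = -77 - 5 b$ ($a{\left(b,r \right)} = 3 + \left(b + 4 \cdot 4\right) \left(-5\right) = 3 + \left(b + 16\right) \left(-5\right) = 3 + \left(16 + b\right) \left(-5\right) = 3 - \left(80 + 5 b\right) = -77 - 5 b$)
$l{\left(h \right)} = \sqrt{150 + h}$
$w{\left(W \right)} = 195 + 5 W$ ($w{\left(W \right)} = 118 - \left(-77 - 5 W\right) = 118 + \left(77 + 5 W\right) = 195 + 5 W$)
$\frac{l{\left(-259 \right)}}{w{\left(J{\left(6,4 \right)} \right)}} = \frac{\sqrt{150 - 259}}{195 + 5 \left(-3 + 6\right)^{2}} = \frac{\sqrt{-109}}{195 + 5 \cdot 3^{2}} = \frac{i \sqrt{109}}{195 + 5 \cdot 9} = \frac{i \sqrt{109}}{195 + 45} = \frac{i \sqrt{109}}{240}$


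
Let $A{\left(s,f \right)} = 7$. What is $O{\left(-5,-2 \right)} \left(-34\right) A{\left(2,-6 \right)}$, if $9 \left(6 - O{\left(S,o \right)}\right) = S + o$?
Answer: $- \frac{14518}{9} \approx -1613.1$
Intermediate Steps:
$O{\left(S,o \right)} = 6 - \frac{S}{9} - \frac{o}{9}$ ($O{\left(S,o \right)} = 6 - \frac{S + o}{9} = 6 - \left(\frac{S}{9} + \frac{o}{9}\right) = 6 - \frac{S}{9} - \frac{o}{9}$)
$O{\left(-5,-2 \right)} \left(-34\right) A{\left(2,-6 \right)} = \left(6 - - \frac{5}{9} - - \frac{2}{9}\right) \left(-34\right) 7 = \left(6 + \frac{5}{9} + \frac{2}{9}\right) \left(-34\right) 7 = \frac{61}{9} \left(-34\right) 7 = \left(- \frac{2074}{9}\right) 7 = - \frac{14518}{9}$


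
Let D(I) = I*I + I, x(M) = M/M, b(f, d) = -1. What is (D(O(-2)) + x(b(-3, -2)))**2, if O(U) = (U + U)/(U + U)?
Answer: 9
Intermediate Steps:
O(U) = 1 (O(U) = (2*U)/((2*U)) = (2*U)*(1/(2*U)) = 1)
x(M) = 1
D(I) = I + I**2 (D(I) = I**2 + I = I + I**2)
(D(O(-2)) + x(b(-3, -2)))**2 = (1*(1 + 1) + 1)**2 = (1*2 + 1)**2 = (2 + 1)**2 = 3**2 = 9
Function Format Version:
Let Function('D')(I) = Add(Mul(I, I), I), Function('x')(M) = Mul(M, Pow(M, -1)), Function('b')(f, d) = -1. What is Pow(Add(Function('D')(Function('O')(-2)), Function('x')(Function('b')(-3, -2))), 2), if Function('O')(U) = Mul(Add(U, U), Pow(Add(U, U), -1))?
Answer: 9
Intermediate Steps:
Function('O')(U) = 1 (Function('O')(U) = Mul(Mul(2, U), Pow(Mul(2, U), -1)) = Mul(Mul(2, U), Mul(Rational(1, 2), Pow(U, -1))) = 1)
Function('x')(M) = 1
Function('D')(I) = Add(I, Pow(I, 2)) (Function('D')(I) = Add(Pow(I, 2), I) = Add(I, Pow(I, 2)))
Pow(Add(Function('D')(Function('O')(-2)), Function('x')(Function('b')(-3, -2))), 2) = Pow(Add(Mul(1, Add(1, 1)), 1), 2) = Pow(Add(Mul(1, 2), 1), 2) = Pow(Add(2, 1), 2) = Pow(3, 2) = 9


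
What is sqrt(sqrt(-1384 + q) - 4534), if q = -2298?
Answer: sqrt(-4534 + I*sqrt(3682)) ≈ 0.4506 + 67.336*I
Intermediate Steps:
sqrt(sqrt(-1384 + q) - 4534) = sqrt(sqrt(-1384 - 2298) - 4534) = sqrt(sqrt(-3682) - 4534) = sqrt(I*sqrt(3682) - 4534) = sqrt(-4534 + I*sqrt(3682))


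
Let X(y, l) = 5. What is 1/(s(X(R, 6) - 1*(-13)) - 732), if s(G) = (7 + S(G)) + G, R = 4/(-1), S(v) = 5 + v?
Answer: -1/684 ≈ -0.0014620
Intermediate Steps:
R = -4 (R = 4*(-1) = -4)
s(G) = 12 + 2*G (s(G) = (7 + (5 + G)) + G = (12 + G) + G = 12 + 2*G)
1/(s(X(R, 6) - 1*(-13)) - 732) = 1/((12 + 2*(5 - 1*(-13))) - 732) = 1/((12 + 2*(5 + 13)) - 732) = 1/((12 + 2*18) - 732) = 1/((12 + 36) - 732) = 1/(48 - 732) = 1/(-684) = -1/684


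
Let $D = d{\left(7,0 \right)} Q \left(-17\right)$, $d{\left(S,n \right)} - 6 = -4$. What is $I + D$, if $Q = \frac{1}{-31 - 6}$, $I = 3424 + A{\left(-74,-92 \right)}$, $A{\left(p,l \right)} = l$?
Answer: $\frac{123318}{37} \approx 3332.9$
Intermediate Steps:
$d{\left(S,n \right)} = 2$ ($d{\left(S,n \right)} = 6 - 4 = 2$)
$I = 3332$ ($I = 3424 - 92 = 3332$)
$Q = - \frac{1}{37}$ ($Q = \frac{1}{-37} = - \frac{1}{37} \approx -0.027027$)
$D = \frac{34}{37}$ ($D = 2 \left(- \frac{1}{37}\right) \left(-17\right) = \left(- \frac{2}{37}\right) \left(-17\right) = \frac{34}{37} \approx 0.91892$)
$I + D = 3332 + \frac{34}{37} = \frac{123318}{37}$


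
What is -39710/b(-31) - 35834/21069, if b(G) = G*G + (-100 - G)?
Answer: -434306959/9396774 ≈ -46.219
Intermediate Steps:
b(G) = -100 + G² - G (b(G) = G² + (-100 - G) = -100 + G² - G)
-39710/b(-31) - 35834/21069 = -39710/(-100 + (-31)² - 1*(-31)) - 35834/21069 = -39710/(-100 + 961 + 31) - 35834*1/21069 = -39710/892 - 35834/21069 = -39710*1/892 - 35834/21069 = -19855/446 - 35834/21069 = -434306959/9396774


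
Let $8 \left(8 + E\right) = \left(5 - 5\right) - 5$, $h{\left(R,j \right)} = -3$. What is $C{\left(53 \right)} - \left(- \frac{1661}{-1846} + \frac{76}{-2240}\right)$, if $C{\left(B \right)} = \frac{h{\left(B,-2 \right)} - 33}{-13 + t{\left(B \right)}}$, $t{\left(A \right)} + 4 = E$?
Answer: $\frac{2284605}{4238416} \approx 0.53902$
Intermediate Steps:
$E = - \frac{69}{8}$ ($E = -8 + \frac{\left(5 - 5\right) - 5}{8} = -8 + \frac{0 - 5}{8} = -8 + \frac{1}{8} \left(-5\right) = -8 - \frac{5}{8} = - \frac{69}{8} \approx -8.625$)
$t{\left(A \right)} = - \frac{101}{8}$ ($t{\left(A \right)} = -4 - \frac{69}{8} = - \frac{101}{8}$)
$C{\left(B \right)} = \frac{288}{205}$ ($C{\left(B \right)} = \frac{-3 - 33}{-13 - \frac{101}{8}} = - \frac{36}{- \frac{205}{8}} = \left(-36\right) \left(- \frac{8}{205}\right) = \frac{288}{205}$)
$C{\left(53 \right)} - \left(- \frac{1661}{-1846} + \frac{76}{-2240}\right) = \frac{288}{205} - \left(- \frac{1661}{-1846} + \frac{76}{-2240}\right) = \frac{288}{205} - \left(\left(-1661\right) \left(- \frac{1}{1846}\right) + 76 \left(- \frac{1}{2240}\right)\right) = \frac{288}{205} - \left(\frac{1661}{1846} - \frac{19}{560}\right) = \frac{288}{205} - \frac{447543}{516880} = \frac{2284605}{4238416}$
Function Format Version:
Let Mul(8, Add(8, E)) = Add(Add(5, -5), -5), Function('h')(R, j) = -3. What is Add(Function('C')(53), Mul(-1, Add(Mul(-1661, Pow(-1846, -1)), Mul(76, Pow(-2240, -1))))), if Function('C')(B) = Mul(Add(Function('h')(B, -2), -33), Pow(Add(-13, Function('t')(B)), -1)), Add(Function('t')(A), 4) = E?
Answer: Rational(2284605, 4238416) ≈ 0.53902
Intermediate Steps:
E = Rational(-69, 8) (E = Add(-8, Mul(Rational(1, 8), Add(Add(5, -5), -5))) = Add(-8, Mul(Rational(1, 8), Add(0, -5))) = Add(-8, Mul(Rational(1, 8), -5)) = Add(-8, Rational(-5, 8)) = Rational(-69, 8) ≈ -8.6250)
Function('t')(A) = Rational(-101, 8) (Function('t')(A) = Add(-4, Rational(-69, 8)) = Rational(-101, 8))
Function('C')(B) = Rational(288, 205) (Function('C')(B) = Mul(Add(-3, -33), Pow(Add(-13, Rational(-101, 8)), -1)) = Mul(-36, Pow(Rational(-205, 8), -1)) = Mul(-36, Rational(-8, 205)) = Rational(288, 205))
Add(Function('C')(53), Mul(-1, Add(Mul(-1661, Pow(-1846, -1)), Mul(76, Pow(-2240, -1))))) = Add(Rational(288, 205), Mul(-1, Add(Mul(-1661, Pow(-1846, -1)), Mul(76, Pow(-2240, -1))))) = Add(Rational(288, 205), Mul(-1, Add(Mul(-1661, Rational(-1, 1846)), Mul(76, Rational(-1, 2240))))) = Add(Rational(288, 205), Mul(-1, Add(Rational(1661, 1846), Rational(-19, 560)))) = Add(Rational(288, 205), Mul(-1, Rational(447543, 516880))) = Add(Rational(288, 205), Rational(-447543, 516880)) = Rational(2284605, 4238416)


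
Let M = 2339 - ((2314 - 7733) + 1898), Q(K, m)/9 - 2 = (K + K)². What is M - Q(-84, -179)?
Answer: -248174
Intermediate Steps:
Q(K, m) = 18 + 36*K² (Q(K, m) = 18 + 9*(K + K)² = 18 + 9*(2*K)² = 18 + 9*(4*K²) = 18 + 36*K²)
M = 5860 (M = 2339 - (-5419 + 1898) = 2339 - 1*(-3521) = 2339 + 3521 = 5860)
M - Q(-84, -179) = 5860 - (18 + 36*(-84)²) = 5860 - (18 + 36*7056) = 5860 - (18 + 254016) = 5860 - 1*254034 = 5860 - 254034 = -248174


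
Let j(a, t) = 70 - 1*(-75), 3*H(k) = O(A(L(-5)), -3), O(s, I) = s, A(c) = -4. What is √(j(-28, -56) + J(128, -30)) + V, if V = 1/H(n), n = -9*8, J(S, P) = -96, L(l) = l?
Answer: 25/4 ≈ 6.2500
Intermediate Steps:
n = -72
H(k) = -4/3 (H(k) = (⅓)*(-4) = -4/3)
j(a, t) = 145 (j(a, t) = 70 + 75 = 145)
V = -¾ (V = 1/(-4/3) = -¾ ≈ -0.75000)
√(j(-28, -56) + J(128, -30)) + V = √(145 - 96) - ¾ = √49 - ¾ = 7 - ¾ = 25/4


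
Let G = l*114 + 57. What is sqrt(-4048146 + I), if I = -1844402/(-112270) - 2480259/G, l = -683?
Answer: 2*I*sqrt(85800722225588605420185)/291172245 ≈ 2012.0*I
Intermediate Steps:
G = -77805 (G = -683*114 + 57 = -77862 + 57 = -77805)
I = 14065412518/291172245 (I = -1844402/(-112270) - 2480259/(-77805) = -1844402*(-1/112270) - 2480259*(-1/77805) = 922201/56135 + 826753/25935 = 14065412518/291172245 ≈ 48.306)
sqrt(-4048146 + I) = sqrt(-4048146 + 14065412518/291172245) = sqrt(-1178693693495252/291172245) = 2*I*sqrt(85800722225588605420185)/291172245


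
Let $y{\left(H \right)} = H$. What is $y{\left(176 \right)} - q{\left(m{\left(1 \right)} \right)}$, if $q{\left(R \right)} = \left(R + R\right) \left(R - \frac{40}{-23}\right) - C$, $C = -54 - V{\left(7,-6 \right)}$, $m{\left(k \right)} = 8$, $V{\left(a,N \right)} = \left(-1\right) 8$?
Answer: $- \frac{594}{23} \approx -25.826$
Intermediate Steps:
$V{\left(a,N \right)} = -8$
$C = -46$ ($C = -54 - -8 = -54 + 8 = -46$)
$q{\left(R \right)} = 46 + 2 R \left(\frac{40}{23} + R\right)$ ($q{\left(R \right)} = \left(R + R\right) \left(R - \frac{40}{-23}\right) - -46 = 2 R \left(R - - \frac{40}{23}\right) + 46 = 2 R \left(R + \frac{40}{23}\right) + 46 = 2 R \left(\frac{40}{23} + R\right) + 46 = 46 + 2 R \left(\frac{40}{23} + R\right)$)
$y{\left(176 \right)} - q{\left(m{\left(1 \right)} \right)} = 176 - \left(46 + 2 \cdot 8^{2} + \frac{80}{23} \cdot 8\right) = 176 - \left(46 + 2 \cdot 64 + \frac{640}{23}\right) = 176 - \left(46 + 128 + \frac{640}{23}\right) = 176 - \frac{4642}{23} = - \frac{594}{23}$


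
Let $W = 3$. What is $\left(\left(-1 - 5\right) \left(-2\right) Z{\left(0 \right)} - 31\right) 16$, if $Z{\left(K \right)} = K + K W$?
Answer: $-496$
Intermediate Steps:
$Z{\left(K \right)} = 4 K$ ($Z{\left(K \right)} = K + K 3 = K + 3 K = 4 K$)
$\left(\left(-1 - 5\right) \left(-2\right) Z{\left(0 \right)} - 31\right) 16 = \left(\left(-1 - 5\right) \left(-2\right) 4 \cdot 0 - 31\right) 16 = \left(\left(-6\right) \left(-2\right) 0 - 31\right) 16 = \left(12 \cdot 0 - 31\right) 16 = \left(0 - 31\right) 16 = \left(-31\right) 16 = -496$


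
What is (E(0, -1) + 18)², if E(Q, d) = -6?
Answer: 144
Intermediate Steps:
(E(0, -1) + 18)² = (-6 + 18)² = 12² = 144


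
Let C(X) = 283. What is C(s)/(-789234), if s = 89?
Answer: -283/789234 ≈ -0.00035858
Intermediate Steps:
C(s)/(-789234) = 283/(-789234) = 283*(-1/789234) = -283/789234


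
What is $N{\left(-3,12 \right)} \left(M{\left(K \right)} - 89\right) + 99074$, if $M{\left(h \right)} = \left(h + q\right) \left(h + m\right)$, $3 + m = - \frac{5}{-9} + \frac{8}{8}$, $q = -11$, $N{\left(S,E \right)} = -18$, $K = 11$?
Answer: $100676$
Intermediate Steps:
$m = - \frac{13}{9}$ ($m = -3 + \left(- \frac{5}{-9} + \frac{8}{8}\right) = -3 + \left(\left(-5\right) \left(- \frac{1}{9}\right) + 8 \cdot \frac{1}{8}\right) = -3 + \left(\frac{5}{9} + 1\right) = -3 + \frac{14}{9} = - \frac{13}{9} \approx -1.4444$)
$M{\left(h \right)} = \left(-11 + h\right) \left(- \frac{13}{9} + h\right)$ ($M{\left(h \right)} = \left(h - 11\right) \left(h - \frac{13}{9}\right) = \left(-11 + h\right) \left(- \frac{13}{9} + h\right)$)
$N{\left(-3,12 \right)} \left(M{\left(K \right)} - 89\right) + 99074 = - 18 \left(\left(\frac{143}{9} + 11^{2} - \frac{1232}{9}\right) - 89\right) + 99074 = - 18 \left(\left(\frac{143}{9} + 121 - \frac{1232}{9}\right) - 89\right) + 99074 = - 18 \left(0 - 89\right) + 99074 = \left(-18\right) \left(-89\right) + 99074 = 1602 + 99074 = 100676$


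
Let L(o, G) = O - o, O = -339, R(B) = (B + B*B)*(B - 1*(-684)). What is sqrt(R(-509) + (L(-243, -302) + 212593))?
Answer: sqrt(45462597) ≈ 6742.6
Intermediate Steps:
R(B) = (684 + B)*(B + B**2) (R(B) = (B + B**2)*(B + 684) = (B + B**2)*(684 + B) = (684 + B)*(B + B**2))
L(o, G) = -339 - o
sqrt(R(-509) + (L(-243, -302) + 212593)) = sqrt(-509*(684 + (-509)**2 + 685*(-509)) + ((-339 - 1*(-243)) + 212593)) = sqrt(-509*(684 + 259081 - 348665) + ((-339 + 243) + 212593)) = sqrt(-509*(-88900) + (-96 + 212593)) = sqrt(45250100 + 212497) = sqrt(45462597)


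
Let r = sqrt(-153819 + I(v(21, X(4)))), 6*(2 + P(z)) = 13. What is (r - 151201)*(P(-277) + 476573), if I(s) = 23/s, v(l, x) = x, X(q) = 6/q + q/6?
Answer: -432350036239/6 + 2859439*I*sqrt(25993617)/78 ≈ -7.2058e+10 + 1.869e+8*I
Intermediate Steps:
X(q) = 6/q + q/6 (X(q) = 6/q + q*(1/6) = 6/q + q/6)
P(z) = 1/6 (P(z) = -2 + (1/6)*13 = -2 + 13/6 = 1/6)
r = I*sqrt(25993617)/13 (r = sqrt(-153819 + 23/(6/4 + (1/6)*4)) = sqrt(-153819 + 23/(6*(1/4) + 2/3)) = sqrt(-153819 + 23/(3/2 + 2/3)) = sqrt(-153819 + 23/(13/6)) = sqrt(-153819 + 23*(6/13)) = sqrt(-153819 + 138/13) = sqrt(-1999509/13) = I*sqrt(25993617)/13 ≈ 392.18*I)
(r - 151201)*(P(-277) + 476573) = (I*sqrt(25993617)/13 - 151201)*(1/6 + 476573) = (-151201 + I*sqrt(25993617)/13)*(2859439/6) = -432350036239/6 + 2859439*I*sqrt(25993617)/78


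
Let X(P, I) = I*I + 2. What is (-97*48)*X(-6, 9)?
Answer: -386448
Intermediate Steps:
X(P, I) = 2 + I² (X(P, I) = I² + 2 = 2 + I²)
(-97*48)*X(-6, 9) = (-97*48)*(2 + 9²) = -4656*(2 + 81) = -4656*83 = -386448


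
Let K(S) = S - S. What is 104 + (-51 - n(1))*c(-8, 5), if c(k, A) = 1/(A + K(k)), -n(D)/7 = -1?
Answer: 462/5 ≈ 92.400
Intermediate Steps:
K(S) = 0
n(D) = 7 (n(D) = -7*(-1) = 7)
c(k, A) = 1/A (c(k, A) = 1/(A + 0) = 1/A)
104 + (-51 - n(1))*c(-8, 5) = 104 + (-51 - 1*7)/5 = 104 + (-51 - 7)*(1/5) = 104 - 58*1/5 = 104 - 58/5 = 462/5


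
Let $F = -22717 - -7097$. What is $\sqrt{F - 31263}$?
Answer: $i \sqrt{46883} \approx 216.52 i$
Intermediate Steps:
$F = -15620$ ($F = -22717 + 7097 = -15620$)
$\sqrt{F - 31263} = \sqrt{-15620 - 31263} = \sqrt{-46883} = i \sqrt{46883}$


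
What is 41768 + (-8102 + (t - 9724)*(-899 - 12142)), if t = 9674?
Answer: 685716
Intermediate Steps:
41768 + (-8102 + (t - 9724)*(-899 - 12142)) = 41768 + (-8102 + (9674 - 9724)*(-899 - 12142)) = 41768 + (-8102 - 50*(-13041)) = 41768 + (-8102 + 652050) = 41768 + 643948 = 685716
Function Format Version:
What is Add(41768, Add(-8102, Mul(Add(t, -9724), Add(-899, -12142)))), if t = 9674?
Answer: 685716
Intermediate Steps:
Add(41768, Add(-8102, Mul(Add(t, -9724), Add(-899, -12142)))) = Add(41768, Add(-8102, Mul(Add(9674, -9724), Add(-899, -12142)))) = Add(41768, Add(-8102, Mul(-50, -13041))) = Add(41768, Add(-8102, 652050)) = Add(41768, 643948) = 685716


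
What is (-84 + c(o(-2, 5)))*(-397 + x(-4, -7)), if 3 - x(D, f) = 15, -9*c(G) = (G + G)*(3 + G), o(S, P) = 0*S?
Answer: 34356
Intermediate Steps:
o(S, P) = 0
c(G) = -2*G*(3 + G)/9 (c(G) = -(G + G)*(3 + G)/9 = -2*G*(3 + G)/9)
x(D, f) = -12 (x(D, f) = 3 - 1*15 = 3 - 15 = -12)
(-84 + c(o(-2, 5)))*(-397 + x(-4, -7)) = (-84 - 2/9*0*(3 + 0))*(-397 - 12) = (-84 - 2/9*0*3)*(-409) = (-84 + 0)*(-409) = -84*(-409) = 34356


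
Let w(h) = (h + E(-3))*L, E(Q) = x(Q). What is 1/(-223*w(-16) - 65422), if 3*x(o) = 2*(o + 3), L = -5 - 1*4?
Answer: -1/97534 ≈ -1.0253e-5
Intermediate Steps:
L = -9 (L = -5 - 4 = -9)
x(o) = 2 + 2*o/3 (x(o) = (2*(o + 3))/3 = (2*(3 + o))/3 = (6 + 2*o)/3 = 2 + 2*o/3)
E(Q) = 2 + 2*Q/3
w(h) = -9*h (w(h) = (h + (2 + (⅔)*(-3)))*(-9) = (h + (2 - 2))*(-9) = (h + 0)*(-9) = h*(-9) = -9*h)
1/(-223*w(-16) - 65422) = 1/(-(-2007)*(-16) - 65422) = 1/(-223*144 - 65422) = 1/(-32112 - 65422) = 1/(-97534) = -1/97534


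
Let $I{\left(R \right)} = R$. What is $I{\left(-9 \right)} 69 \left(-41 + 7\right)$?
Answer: $21114$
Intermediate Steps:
$I{\left(-9 \right)} 69 \left(-41 + 7\right) = \left(-9\right) 69 \left(-41 + 7\right) = \left(-621\right) \left(-34\right) = 21114$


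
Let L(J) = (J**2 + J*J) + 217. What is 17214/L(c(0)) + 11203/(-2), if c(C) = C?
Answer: -2396623/434 ≈ -5522.2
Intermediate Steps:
L(J) = 217 + 2*J**2 (L(J) = (J**2 + J**2) + 217 = 2*J**2 + 217 = 217 + 2*J**2)
17214/L(c(0)) + 11203/(-2) = 17214/(217 + 2*0**2) + 11203/(-2) = 17214/(217 + 2*0) + 11203*(-1/2) = 17214/(217 + 0) - 11203/2 = 17214/217 - 11203/2 = -2396623/434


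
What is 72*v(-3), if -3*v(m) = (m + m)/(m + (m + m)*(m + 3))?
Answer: -48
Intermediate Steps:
v(m) = -2*m/(3*(m + 2*m*(3 + m))) (v(m) = -(m + m)/(3*(m + (m + m)*(m + 3))) = -2*m/(3*(m + (2*m)*(3 + m))) = -2*m/(3*(m + 2*m*(3 + m))))
72*v(-3) = 72*(-2/(21 + 6*(-3))) = 72*(-2/(21 - 18)) = 72*(-2/3) = 72*(-2*⅓) = 72*(-⅔) = -48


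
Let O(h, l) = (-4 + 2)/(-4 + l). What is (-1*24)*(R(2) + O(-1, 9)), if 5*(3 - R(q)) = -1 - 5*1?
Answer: -456/5 ≈ -91.200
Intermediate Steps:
R(q) = 21/5 (R(q) = 3 - (-1 - 5*1)/5 = 3 - (-1 - 5)/5 = 3 - 1/5*(-6) = 3 + 6/5 = 21/5)
O(h, l) = -2/(-4 + l)
(-1*24)*(R(2) + O(-1, 9)) = (-1*24)*(21/5 - 2/(-4 + 9)) = -24*(21/5 - 2/5) = -24*19/5 = -456/5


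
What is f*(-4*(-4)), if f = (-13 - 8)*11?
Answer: -3696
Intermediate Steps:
f = -231 (f = -21*11 = -231)
f*(-4*(-4)) = -(-924)*(-4) = -231*16 = -3696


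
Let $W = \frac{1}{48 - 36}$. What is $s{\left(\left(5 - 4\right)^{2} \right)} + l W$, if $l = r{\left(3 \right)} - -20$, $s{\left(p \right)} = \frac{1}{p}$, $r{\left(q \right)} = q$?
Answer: $\frac{35}{12} \approx 2.9167$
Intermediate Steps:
$W = \frac{1}{12} \approx 0.083333$
$l = 23$ ($l = 3 - -20 = 3 + 20 = 23$)
$s{\left(\left(5 - 4\right)^{2} \right)} + l W = \frac{1}{\left(5 - 4\right)^{2}} + 23 \cdot \frac{1}{12} = \frac{1}{1^{2}} + \frac{23}{12} = 1^{-1} + \frac{23}{12} = 1 + \frac{23}{12} = \frac{35}{12}$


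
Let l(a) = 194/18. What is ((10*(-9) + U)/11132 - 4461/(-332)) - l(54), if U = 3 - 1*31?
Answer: 22022789/8315604 ≈ 2.6484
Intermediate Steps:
l(a) = 97/9 (l(a) = 194*(1/18) = 97/9)
U = -28 (U = 3 - 31 = -28)
((10*(-9) + U)/11132 - 4461/(-332)) - l(54) = ((10*(-9) - 28)/11132 - 4461/(-332)) - 1*97/9 = ((-90 - 28)*(1/11132) - 4461*(-1/332)) - 97/9 = (-118*1/11132 + 4461/332) - 97/9 = (-59/5566 + 4461/332) - 97/9 = 12405169/923956 - 97/9 = 22022789/8315604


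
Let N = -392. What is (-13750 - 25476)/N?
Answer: 19613/196 ≈ 100.07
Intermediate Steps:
(-13750 - 25476)/N = (-13750 - 25476)/(-392) = -39226*(-1/392) = 19613/196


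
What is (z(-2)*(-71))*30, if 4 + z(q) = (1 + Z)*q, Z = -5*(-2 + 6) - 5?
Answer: -93720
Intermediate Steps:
Z = -25 (Z = -5*4 - 5 = -20 - 5 = -25)
z(q) = -4 - 24*q (z(q) = -4 + (1 - 25)*q = -4 - 24*q)
(z(-2)*(-71))*30 = ((-4 - 24*(-2))*(-71))*30 = ((-4 + 48)*(-71))*30 = (44*(-71))*30 = -3124*30 = -93720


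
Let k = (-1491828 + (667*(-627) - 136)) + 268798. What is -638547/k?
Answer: 212849/547125 ≈ 0.38903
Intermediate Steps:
k = -1641375 (k = (-1491828 + (-418209 - 136)) + 268798 = (-1491828 - 418345) + 268798 = -1910173 + 268798 = -1641375)
-638547/k = -638547/(-1641375) = -638547*(-1/1641375) = 212849/547125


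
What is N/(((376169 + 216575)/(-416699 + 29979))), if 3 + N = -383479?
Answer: 18537519880/74093 ≈ 2.5019e+5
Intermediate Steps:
N = -383482 (N = -3 - 383479 = -383482)
N/(((376169 + 216575)/(-416699 + 29979))) = -383482*(-416699 + 29979)/(376169 + 216575) = -383482/(592744/(-386720)) = -383482/(592744*(-1/386720)) = -383482/(-74093/48340) = -383482*(-48340/74093) = 18537519880/74093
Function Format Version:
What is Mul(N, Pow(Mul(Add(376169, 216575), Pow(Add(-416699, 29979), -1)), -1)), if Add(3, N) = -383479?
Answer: Rational(18537519880, 74093) ≈ 2.5019e+5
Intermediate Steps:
N = -383482 (N = Add(-3, -383479) = -383482)
Mul(N, Pow(Mul(Add(376169, 216575), Pow(Add(-416699, 29979), -1)), -1)) = Mul(-383482, Pow(Mul(Add(376169, 216575), Pow(Add(-416699, 29979), -1)), -1)) = Mul(-383482, Pow(Mul(592744, Pow(-386720, -1)), -1)) = Mul(-383482, Pow(Mul(592744, Rational(-1, 386720)), -1)) = Mul(-383482, Pow(Rational(-74093, 48340), -1)) = Mul(-383482, Rational(-48340, 74093)) = Rational(18537519880, 74093)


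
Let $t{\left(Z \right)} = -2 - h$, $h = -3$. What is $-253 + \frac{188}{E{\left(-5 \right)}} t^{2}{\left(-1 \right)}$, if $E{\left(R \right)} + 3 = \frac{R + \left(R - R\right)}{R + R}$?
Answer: $- \frac{1641}{5} \approx -328.2$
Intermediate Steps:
$t{\left(Z \right)} = 1$ ($t{\left(Z \right)} = -2 - -3 = -2 + 3 = 1$)
$E{\left(R \right)} = - \frac{5}{2}$ ($E{\left(R \right)} = -3 + \frac{R + \left(R - R\right)}{R + R} = -3 + \frac{R + 0}{2 R} = -3 + R \frac{1}{2 R} = -3 + \frac{1}{2} = - \frac{5}{2}$)
$-253 + \frac{188}{E{\left(-5 \right)}} t^{2}{\left(-1 \right)} = -253 + \frac{188}{- \frac{5}{2}} \cdot 1^{2} = -253 + 188 \left(- \frac{2}{5}\right) 1 = -253 - \frac{376}{5} = - \frac{1641}{5}$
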